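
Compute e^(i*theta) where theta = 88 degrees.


cos(88°) = 0.0349
sin(88°) = 0.9994

e^(i*88°) = 0.0349 + 0.9994i


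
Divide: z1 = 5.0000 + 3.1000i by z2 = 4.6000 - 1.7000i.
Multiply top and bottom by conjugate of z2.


Conjugate of z2 = 4.6000 + 1.7000i
Numerator: (5.0000 + 3.1000i)(4.6000 + 1.7000i) = 17.7300 + 22.7600i
Denominator: 4.6^2 + (-1.7)^2 = 24.05
Result = (17.7300 + 22.7600i)/24.05

0.7372 + 0.9464i


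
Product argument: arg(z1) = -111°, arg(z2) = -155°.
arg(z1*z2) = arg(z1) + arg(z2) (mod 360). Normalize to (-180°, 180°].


arg(z1*z2) = -111° - 155° = -266°
Normalized to (-180°, 180°]: 94°

94°


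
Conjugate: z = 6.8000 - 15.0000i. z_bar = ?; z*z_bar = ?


z_bar = 6.8000 + 15.0000i
z*z_bar = 6.8^2 + (-15)^2 = 46.24 + 225 = 271.24

z_bar = 6.8000 + 15.0000i, z*z_bar = 271.24


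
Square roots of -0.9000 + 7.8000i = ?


|z| = sqrt(0.81+60.84) = 7.8518
sqrt((|z|+a)/2) = sqrt((7.8518+(-0.9))/2) = sqrt(3.4759) = 1.8644
sqrt((|z|-a)/2) = sqrt((7.8518-(-0.9))/2) = sqrt(4.3759) = 2.0919

±(1.8644 + 2.0919i) i.e. 1.8644 + 2.0919i and -1.8644 - 2.0919i


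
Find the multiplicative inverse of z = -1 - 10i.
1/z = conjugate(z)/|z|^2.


|z|^2 = 1+100 = 101
1/z = (-1 + 10i)/101

1/z = -0.0099 + 0.0990i


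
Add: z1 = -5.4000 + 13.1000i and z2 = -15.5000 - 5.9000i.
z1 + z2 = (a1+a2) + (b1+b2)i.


Real: -5.4 - 15.5 = -20.9
Imag: 13.1 - 5.9 = 7.2

-20.9000 + 7.2000i


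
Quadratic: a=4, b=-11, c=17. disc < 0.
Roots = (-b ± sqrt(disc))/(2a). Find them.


disc = (-11)^2 - 4*4*17 = 121 - 272 = -151
sqrt(|disc|) = sqrt(151) = 12.2882
Real part = 11/(2*4) = 1.3750
Imag part = 12.2882/(2*4) = 1.5360

1.3750 ± 1.5360i


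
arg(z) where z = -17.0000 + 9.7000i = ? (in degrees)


Re = -17, Im = 9.7
arg = atan2(9.7, -17) = 150.2914 degrees

arg(z) = 150.2914 degrees


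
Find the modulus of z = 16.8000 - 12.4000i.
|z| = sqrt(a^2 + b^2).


|z| = sqrt(16.8^2 + (-12.4)^2) = sqrt(282.24 + 153.76) = sqrt(436) = 20.8806

|z| = 20.8806


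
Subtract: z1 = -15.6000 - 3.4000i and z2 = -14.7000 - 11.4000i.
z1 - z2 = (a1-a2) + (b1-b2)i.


Real: -15.6 + 14.7 = -0.9
Imag: -3.4 + 11.4 = 8

-0.9000 + 8.0000i


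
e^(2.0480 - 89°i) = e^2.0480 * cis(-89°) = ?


e^2.0480 = 7.7524
cos(-89°) = 0.01745
sin(-89°) = -0.99985
Real = 7.7524*0.01745 = 0.1353
Imag = 7.7524*(-0.99985) = -7.7512

0.1353 - 7.7512i


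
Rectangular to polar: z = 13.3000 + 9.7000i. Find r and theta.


r = sqrt(176.89+94.09) = sqrt(270.98) = 16.4615
theta = atan2(9.7, 13.3) = 36.1041 degrees

r = 16.4615, theta = 36.1041 degrees


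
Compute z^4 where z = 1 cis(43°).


r^4 = 1^4 = 1
n*theta = 4*43° = 172° = 172° (mod 360)
a = 1*cos(172°) = -0.9903
b = 1*sin(172°) = 0.1392

1 cis(172°) = -0.9903 + 0.1392i


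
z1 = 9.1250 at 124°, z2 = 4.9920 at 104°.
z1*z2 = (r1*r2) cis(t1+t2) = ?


r = 9.1250 * 4.9920 = 45.5520
theta = 124° + 104° = 228° = 228° (mod 360)

45.5520 cis(228°)


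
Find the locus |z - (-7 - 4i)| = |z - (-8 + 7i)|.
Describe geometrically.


Equal distances means the locus is the perpendicular bisector of z1 and z2.
Midpoint = ((-7+(-8))/2, (-4+7)/2) = (-7.5000, 1.5000)

Perpendicular bisector through (-7.5000, 1.5000)


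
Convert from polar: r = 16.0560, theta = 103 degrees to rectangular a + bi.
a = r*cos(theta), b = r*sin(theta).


a = 16.0560*cos(103°) = 16.0560*(-0.22495) = -3.6118
b = 16.0560*sin(103°) = 16.0560*0.97437 = 15.6445

-3.6118 + 15.6445i


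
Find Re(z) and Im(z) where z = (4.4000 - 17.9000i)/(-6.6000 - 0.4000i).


Multiply by conjugate: (4.4000 - 17.9000i)(-6.6000 + 0.4000i) / ((-6.6)^2 + (-0.4)^2)
Numerator real = 4.4*(-6.6) - (17.9)*(-0.4) = -21.88
Numerator imag = -17.9*(-6.6) - 4.4*(-0.4) = 119.9
Denominator = 43.72
Re(z) = -21.88/43.72 = -0.5005
Im(z) = 119.9/43.72 = 2.7425

Re(z) = -0.5005, Im(z) = 2.7425


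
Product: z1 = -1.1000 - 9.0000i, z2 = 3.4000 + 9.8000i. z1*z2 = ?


Real = -1.1*3.4 - (-9)*9.8 = -3.74 - (-88.2) = 84.46
Imag = -1.1*9.8 + 3.4*(-9) = -10.78 - (30.6) = -41.38

84.4600 - 41.3800i


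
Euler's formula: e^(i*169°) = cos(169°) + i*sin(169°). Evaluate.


cos(169°) = -0.9816
sin(169°) = 0.1908

e^(i*169°) = -0.9816 + 0.1908i


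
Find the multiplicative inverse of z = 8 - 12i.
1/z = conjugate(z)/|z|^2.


|z|^2 = 64+144 = 208
1/z = (8 + 12i)/208

1/z = 0.0385 + 0.0577i


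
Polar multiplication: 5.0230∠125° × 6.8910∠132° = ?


r = 5.0230 * 6.8910 = 34.6135
theta = 125° + 132° = 257° = 257° (mod 360)

34.6135 cis(257°)


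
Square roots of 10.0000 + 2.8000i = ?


|z| = sqrt(100+7.84) = 10.3846
sqrt((|z|+a)/2) = sqrt((10.3846+10)/2) = sqrt(10.1923) = 3.1925
sqrt((|z|-a)/2) = sqrt((10.3846-10)/2) = sqrt(0.1923) = 0.4385

±(3.1925 + 0.4385i) i.e. 3.1925 + 0.4385i and -3.1925 - 0.4385i


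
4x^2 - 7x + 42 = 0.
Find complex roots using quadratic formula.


disc = (-7)^2 - 4*4*42 = 49 - 672 = -623
sqrt(|disc|) = sqrt(623) = 24.9600
Real part = 7/(2*4) = 0.8750
Imag part = 24.9600/(2*4) = 3.1200

0.8750 ± 3.1200i


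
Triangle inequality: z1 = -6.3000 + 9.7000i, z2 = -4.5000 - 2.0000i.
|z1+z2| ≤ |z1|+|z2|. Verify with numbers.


|z1| = sqrt((-6.3)^2 + 9.7^2) = sqrt(133.78) = 11.5663
|z2| = sqrt((-4.5)^2 + (-2)^2) = sqrt(24.25) = 4.9244
z1+z2 = -10.8000 + 7.7000i
|z1+z2| = sqrt(175.93) = 13.2639
|z1|+|z2| = 11.5663 + 4.9244 = 16.4907

|z1+z2| = 13.2639 ≤ |z1|+|z2| = 16.4907 (verified)


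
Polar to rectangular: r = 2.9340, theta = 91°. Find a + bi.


a = 2.9340*cos(91°) = 2.9340*(-0.01745) = -0.0512
b = 2.9340*sin(91°) = 2.9340*0.99985 = 2.9336

-0.0512 + 2.9336i


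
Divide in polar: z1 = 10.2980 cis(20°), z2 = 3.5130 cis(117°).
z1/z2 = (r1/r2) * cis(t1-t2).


r = 10.2980 / 3.5130 = 2.9314
theta = 20° - 117° = -97° = 263° (mod 360)

2.9314 cis(263°)


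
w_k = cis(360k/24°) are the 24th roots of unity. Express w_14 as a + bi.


Angle = 360*14/24 = 210°
a = cos(210°) = -0.8660
b = sin(210°) = -0.5000

-0.8660 - 0.5000i


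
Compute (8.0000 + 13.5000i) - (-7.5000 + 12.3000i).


Real: 8 + 7.5 = 15.5
Imag: 13.5 - 12.3 = 1.2

15.5000 + 1.2000i


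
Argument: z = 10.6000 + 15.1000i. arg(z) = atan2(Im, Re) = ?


Re = 10.6, Im = 15.1
arg = atan2(15.1, 10.6) = 54.9317 degrees

arg(z) = 54.9317 degrees


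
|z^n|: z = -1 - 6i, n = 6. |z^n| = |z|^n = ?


|z| = sqrt(1+36) = sqrt(37) = 6.0828
|z^6| = |z|^6 = (sqrt(37))^6 = 37^3 = 50653

|z^6| = 50653


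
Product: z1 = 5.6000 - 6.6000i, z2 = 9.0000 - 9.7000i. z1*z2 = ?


Real = 5.6*9 - (-6.6)*(-9.7) = 50.4 - 64.02 = -13.62
Imag = 5.6*(-9.7) + 9*(-6.6) = -54.32 - (59.4) = -113.72

-13.6200 - 113.7200i


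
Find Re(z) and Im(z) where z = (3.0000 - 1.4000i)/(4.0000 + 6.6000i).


Multiply by conjugate: (3.0000 - 1.4000i)(4.0000 - 6.6000i) / (4^2 + 6.6^2)
Numerator real = 3*4 - (1.4)*6.6 = 2.76
Numerator imag = -1.4*4 - 3*6.6 = -25.4
Denominator = 59.56
Re(z) = 2.76/59.56 = 0.0463
Im(z) = -25.4/59.56 = -0.4265

Re(z) = 0.0463, Im(z) = -0.4265


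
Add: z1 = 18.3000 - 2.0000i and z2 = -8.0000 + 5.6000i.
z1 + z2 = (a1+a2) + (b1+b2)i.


Real: 18.3 - 8 = 10.3
Imag: -2 + 5.6 = 3.6

10.3000 + 3.6000i


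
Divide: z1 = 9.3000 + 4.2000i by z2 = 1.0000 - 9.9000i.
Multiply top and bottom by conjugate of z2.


Conjugate of z2 = 1.0000 + 9.9000i
Numerator: (9.3000 + 4.2000i)(1.0000 + 9.9000i) = -32.2800 + 96.2700i
Denominator: 1^2 + (-9.9)^2 = 99.01
Result = (-32.2800 + 96.2700i)/99.01

-0.3260 + 0.9723i


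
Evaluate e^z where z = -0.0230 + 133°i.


e^-0.0230 = 0.9773
cos(133°) = -0.682
sin(133°) = 0.73135
Real = 0.9773*(-0.682) = -0.6665
Imag = 0.9773*0.73135 = 0.7147

-0.6665 + 0.7147i


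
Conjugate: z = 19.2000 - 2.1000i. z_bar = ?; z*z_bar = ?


z_bar = 19.2000 + 2.1000i
z*z_bar = 19.2^2 + (-2.1)^2 = 368.64 + 4.41 = 373.05

z_bar = 19.2000 + 2.1000i, z*z_bar = 373.05


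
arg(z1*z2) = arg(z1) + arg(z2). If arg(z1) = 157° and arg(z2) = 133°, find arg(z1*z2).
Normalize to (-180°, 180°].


arg(z1*z2) = 157° + 133° = 290°
Normalized to (-180°, 180°]: -70°

-70°


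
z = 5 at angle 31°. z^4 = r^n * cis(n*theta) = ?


r^4 = 5^4 = 625
n*theta = 4*31° = 124° = 124° (mod 360)
a = 625*cos(124°) = -349.4956
b = 625*sin(124°) = 518.1485

625 cis(124°) = -349.4956 + 518.1485i


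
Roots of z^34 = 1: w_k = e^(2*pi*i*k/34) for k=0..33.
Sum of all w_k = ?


The sum of all 34th roots of unity is 0.
Geometric series: (1 - w^34)/(1 - w) = (1-1)/(1-w) = 0 since w^34 = 1, w ≠ 1.
Alternatively: coefficient of z^33 in z^34 - 1 is 0.

0


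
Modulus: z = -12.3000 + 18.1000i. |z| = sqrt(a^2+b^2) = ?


|z| = sqrt((-12.3)^2 + 18.1^2) = sqrt(151.29 + 327.61) = sqrt(478.9) = 21.8838

|z| = 21.8838


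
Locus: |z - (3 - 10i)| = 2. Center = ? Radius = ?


|z - z0| = r is a circle with center z0 and radius r.
Center = (3, -10), radius = 2

Circle with center (3, -10) and radius 2


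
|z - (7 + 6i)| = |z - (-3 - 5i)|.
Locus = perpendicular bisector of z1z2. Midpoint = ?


Equal distances means the locus is the perpendicular bisector of z1 and z2.
Midpoint = ((7+(-3))/2, (6+(-5))/2) = (2.0000, 0.5000)

Perpendicular bisector through (2.0000, 0.5000)


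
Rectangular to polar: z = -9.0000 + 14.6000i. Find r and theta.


r = sqrt(81+213.16) = sqrt(294.16) = 17.1511
theta = atan2(14.6, -9) = 121.6513 degrees

r = 17.1511, theta = 121.6513 degrees


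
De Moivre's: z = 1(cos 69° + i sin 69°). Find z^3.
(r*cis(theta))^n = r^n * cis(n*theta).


r^3 = 1^3 = 1
n*theta = 3*69° = 207° = 207° (mod 360)
a = 1*cos(207°) = -0.8910
b = 1*sin(207°) = -0.4540

1 cis(207°) = -0.8910 - 0.4540i


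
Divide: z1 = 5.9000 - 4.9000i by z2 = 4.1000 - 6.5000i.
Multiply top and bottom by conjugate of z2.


Conjugate of z2 = 4.1000 + 6.5000i
Numerator: (5.9000 - 4.9000i)(4.1000 + 6.5000i) = 56.0400 + 18.2600i
Denominator: 4.1^2 + (-6.5)^2 = 59.06
Result = (56.0400 + 18.2600i)/59.06

0.9489 + 0.3092i


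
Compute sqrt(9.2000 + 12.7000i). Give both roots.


|z| = sqrt(84.64+161.29) = 15.6822
sqrt((|z|+a)/2) = sqrt((15.6822+9.2)/2) = sqrt(12.4411) = 3.5272
sqrt((|z|-a)/2) = sqrt((15.6822-9.2)/2) = sqrt(3.2411) = 1.8003

±(3.5272 + 1.8003i) i.e. 3.5272 + 1.8003i and -3.5272 - 1.8003i


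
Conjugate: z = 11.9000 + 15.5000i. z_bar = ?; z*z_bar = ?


z_bar = 11.9000 - 15.5000i
z*z_bar = 11.9^2 + 15.5^2 = 141.61 + 240.25 = 381.86

z_bar = 11.9000 - 15.5000i, z*z_bar = 381.86


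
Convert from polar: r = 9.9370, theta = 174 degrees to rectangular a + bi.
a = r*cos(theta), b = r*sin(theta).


a = 9.9370*cos(174°) = 9.9370*(-0.994522) = -9.8826
b = 9.9370*sin(174°) = 9.9370*0.10453 = 1.0387

-9.8826 + 1.0387i


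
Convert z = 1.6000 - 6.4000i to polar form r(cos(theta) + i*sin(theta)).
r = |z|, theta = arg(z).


r = sqrt(2.56+40.96) = sqrt(43.52) = 6.5970
theta = atan2(-6.4, 1.6) = -75.9638 degrees

r = 6.5970, theta = -75.9638 degrees


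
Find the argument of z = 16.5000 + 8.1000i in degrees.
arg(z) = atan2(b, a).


Re = 16.5, Im = 8.1
arg = atan2(8.1, 16.5) = 26.1468 degrees

arg(z) = 26.1468 degrees


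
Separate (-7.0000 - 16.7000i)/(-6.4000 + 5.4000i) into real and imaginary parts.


Multiply by conjugate: (-7.0000 - 16.7000i)(-6.4000 - 5.4000i) / ((-6.4)^2 + 5.4^2)
Numerator real = -7*(-6.4) - (16.7)*5.4 = -45.38
Numerator imag = -16.7*(-6.4) - (-7)*5.4 = 144.68
Denominator = 70.12
Re(z) = -45.38/70.12 = -0.6472
Im(z) = 144.68/70.12 = 2.0633

Re(z) = -0.6472, Im(z) = 2.0633


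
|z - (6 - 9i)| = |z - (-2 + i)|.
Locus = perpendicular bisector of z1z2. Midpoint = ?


Equal distances means the locus is the perpendicular bisector of z1 and z2.
Midpoint = ((6+(-2))/2, (-9+1)/2) = (2.0000, -4.0000)

Perpendicular bisector through (2.0000, -4.0000)


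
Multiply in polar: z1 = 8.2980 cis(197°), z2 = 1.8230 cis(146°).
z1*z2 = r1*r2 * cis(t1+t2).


r = 8.2980 * 1.8230 = 15.1273
theta = 197° + 146° = 343° = 343° (mod 360)

15.1273 cis(343°)


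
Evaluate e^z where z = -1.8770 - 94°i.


e^-1.8770 = 0.15305
cos(-94°) = -0.0698
sin(-94°) = -0.9976
Real = 0.15305*(-0.0698) = -0.0107
Imag = 0.15305*(-0.9976) = -0.1527

-0.0107 - 0.1527i


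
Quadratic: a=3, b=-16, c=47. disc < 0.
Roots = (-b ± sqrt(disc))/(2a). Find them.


disc = (-16)^2 - 4*3*47 = 256 - 564 = -308
sqrt(|disc|) = sqrt(308) = 17.5499
Real part = 16/(2*3) = 2.6667
Imag part = 17.5499/(2*3) = 2.9250

2.6667 ± 2.9250i


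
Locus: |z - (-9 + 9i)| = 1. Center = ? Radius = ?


|z - z0| = r is a circle with center z0 and radius r.
Center = (-9, 9), radius = 1

Circle with center (-9, 9) and radius 1


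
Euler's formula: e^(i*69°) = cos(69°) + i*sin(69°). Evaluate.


cos(69°) = 0.3584
sin(69°) = 0.9336

e^(i*69°) = 0.3584 + 0.9336i


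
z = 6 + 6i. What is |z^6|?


|z| = sqrt(36+36) = sqrt(72) = 8.4853
|z^6| = |z|^6 = (sqrt(72))^6 = 72^3 = 373248

|z^6| = 373248


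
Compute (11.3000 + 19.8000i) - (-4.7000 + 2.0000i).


Real: 11.3 + 4.7 = 16
Imag: 19.8 - 2 = 17.8

16.0000 + 17.8000i


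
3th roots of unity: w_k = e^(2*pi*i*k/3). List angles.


The 3th roots of unity are cis(360k/3°) for k=0..2
Angle step = 360/3 = 120°
Primitive root: cis(120°)
Primitive root = -0.5000 + 0.8660i

3 roots at angles: 0°, 120°, 240°


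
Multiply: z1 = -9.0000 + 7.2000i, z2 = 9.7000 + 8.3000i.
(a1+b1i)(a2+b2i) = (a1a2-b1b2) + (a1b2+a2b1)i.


Real = -9*9.7 - 7.2*8.3 = -87.3 - 59.76 = -147.06
Imag = -9*8.3 + 9.7*7.2 = -74.7 + 69.84 = -4.86

-147.0600 - 4.8600i


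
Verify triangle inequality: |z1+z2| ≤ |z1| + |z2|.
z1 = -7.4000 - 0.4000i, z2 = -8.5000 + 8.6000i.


|z1| = sqrt((-7.4)^2 + (-0.4)^2) = sqrt(54.92) = 7.4108
|z2| = sqrt((-8.5)^2 + 8.6^2) = sqrt(146.21) = 12.0917
z1+z2 = -15.9000 + 8.2000i
|z1+z2| = sqrt(320.05) = 17.8899
|z1|+|z2| = 7.4108 + 12.0917 = 19.5025

|z1+z2| = 17.8899 ≤ |z1|+|z2| = 19.5025 (verified)


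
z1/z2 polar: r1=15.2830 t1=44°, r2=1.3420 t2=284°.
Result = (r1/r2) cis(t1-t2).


r = 15.2830 / 1.3420 = 11.3882
theta = 44° - 284° = -240° = 120° (mod 360)

11.3882 cis(120°)


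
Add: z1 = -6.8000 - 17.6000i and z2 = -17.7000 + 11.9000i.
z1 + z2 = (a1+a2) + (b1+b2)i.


Real: -6.8 - 17.7 = -24.5
Imag: -17.6 + 11.9 = -5.7

-24.5000 - 5.7000i


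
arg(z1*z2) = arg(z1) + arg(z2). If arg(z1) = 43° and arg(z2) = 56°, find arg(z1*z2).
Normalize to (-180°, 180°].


arg(z1*z2) = 43° + 56° = 99°
Normalized to (-180°, 180°]: 99°

99°


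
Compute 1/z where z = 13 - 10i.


|z|^2 = 169+100 = 269
1/z = (13 + 10i)/269

1/z = 0.0483 + 0.0372i


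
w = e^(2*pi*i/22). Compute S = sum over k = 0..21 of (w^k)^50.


The roots are w_k = w^k with w = e^(2*pi*i/22), and (w^k)^50 = (w^50)^k.
So S = 1 + u + u^2 + ... + u^(21) with u = w^50.
50 = 2*22 + 6, so 50 is not a multiple of 22: u = (w^22)^2 * w^6 = w^6 ≠ 1 (w is a primitive 22th root), while u^22 = (w^22)^50 = 1.
Geometric series: S = (1 - u^22)/(1 - u) = (1 - 1)/(1 - u) = 0

S = 0


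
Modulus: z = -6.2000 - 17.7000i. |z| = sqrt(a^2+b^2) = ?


|z| = sqrt((-6.2)^2 + (-17.7)^2) = sqrt(38.44 + 313.29) = sqrt(351.73) = 18.7545

|z| = 18.7545


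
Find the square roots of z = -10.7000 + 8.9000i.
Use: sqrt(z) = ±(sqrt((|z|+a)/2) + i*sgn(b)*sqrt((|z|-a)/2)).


|z| = sqrt(114.49+79.21) = 13.9176
sqrt((|z|+a)/2) = sqrt((13.9176+(-10.7))/2) = sqrt(1.6088) = 1.2684
sqrt((|z|-a)/2) = sqrt((13.9176-(-10.7))/2) = sqrt(12.3088) = 3.5084

±(1.2684 + 3.5084i) i.e. 1.2684 + 3.5084i and -1.2684 - 3.5084i


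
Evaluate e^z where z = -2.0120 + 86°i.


e^-2.0120 = 0.1337
cos(86°) = 0.0698
sin(86°) = 0.9976
Real = 0.1337*0.0698 = 0.0093
Imag = 0.1337*0.9976 = 0.1334

0.0093 + 0.1334i


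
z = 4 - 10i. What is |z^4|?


|z| = sqrt(16+100) = sqrt(116) = 10.7703
|z^4| = |z|^4 = (sqrt(116))^4 = 116^2 = 13456

|z^4| = 13456


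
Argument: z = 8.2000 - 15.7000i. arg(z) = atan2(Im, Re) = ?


Re = 8.2, Im = -15.7
arg = atan2(-15.7, 8.2) = -62.4223 degrees

arg(z) = -62.4223 degrees


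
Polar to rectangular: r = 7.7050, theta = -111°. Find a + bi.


a = 7.7050*cos(-111°) = 7.7050*(-0.35837) = -2.7612
b = 7.7050*sin(-111°) = 7.7050*(-0.93358) = -7.1932

-2.7612 - 7.1932i


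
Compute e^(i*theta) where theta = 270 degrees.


cos(270°) = 0
sin(270°) = -1.0000

e^(i*270°) = 0 - 1.0000i


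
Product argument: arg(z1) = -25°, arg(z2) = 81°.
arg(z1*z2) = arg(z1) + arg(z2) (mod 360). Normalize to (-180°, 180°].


arg(z1*z2) = -25° + 81° = 56°
Normalized to (-180°, 180°]: 56°

56°


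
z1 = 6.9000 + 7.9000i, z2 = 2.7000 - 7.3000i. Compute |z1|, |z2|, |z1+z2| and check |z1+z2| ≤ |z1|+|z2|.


|z1| = sqrt(6.9^2 + 7.9^2) = sqrt(110.02) = 10.4890
|z2| = sqrt(2.7^2 + (-7.3)^2) = sqrt(60.58) = 7.7833
z1+z2 = 9.6000 + 0.6000i
|z1+z2| = sqrt(92.52) = 9.6187
|z1|+|z2| = 10.4890 + 7.7833 = 18.2723

|z1+z2| = 9.6187 ≤ |z1|+|z2| = 18.2723 (verified)


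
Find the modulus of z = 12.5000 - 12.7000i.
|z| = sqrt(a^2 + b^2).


|z| = sqrt(12.5^2 + (-12.7)^2) = sqrt(156.25 + 161.29) = sqrt(317.54) = 17.8197

|z| = 17.8197


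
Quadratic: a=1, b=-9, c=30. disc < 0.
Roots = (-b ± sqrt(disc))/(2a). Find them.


disc = (-9)^2 - 4*1*30 = 81 - 120 = -39
sqrt(|disc|) = sqrt(39) = 6.2450
Real part = 9/(2*1) = 4.5000
Imag part = 6.2450/(2*1) = 3.1225

4.5000 ± 3.1225i


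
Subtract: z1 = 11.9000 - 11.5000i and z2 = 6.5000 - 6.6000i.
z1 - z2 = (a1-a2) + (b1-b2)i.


Real: 11.9 - 6.5 = 5.4
Imag: -11.5 + 6.6 = -4.9

5.4000 - 4.9000i


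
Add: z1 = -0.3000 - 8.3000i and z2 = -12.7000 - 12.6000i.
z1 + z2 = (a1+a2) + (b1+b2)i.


Real: -0.3 - 12.7 = -13
Imag: -8.3 - 12.6 = -20.9

-13.0000 - 20.9000i


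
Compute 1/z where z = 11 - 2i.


|z|^2 = 121+4 = 125
1/z = (11 + 2i)/125

1/z = 0.0880 + 0.0160i


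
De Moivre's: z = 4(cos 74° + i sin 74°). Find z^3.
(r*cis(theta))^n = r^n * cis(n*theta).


r^3 = 4^3 = 64
n*theta = 3*74° = 222° = 222° (mod 360)
a = 64*cos(222°) = -47.5613
b = 64*sin(222°) = -42.8244

64 cis(222°) = -47.5613 - 42.8244i


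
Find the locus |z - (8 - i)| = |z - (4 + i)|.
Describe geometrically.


Equal distances means the locus is the perpendicular bisector of z1 and z2.
Midpoint = ((8+4)/2, (-1+1)/2) = (6.0000, 0)

Perpendicular bisector through (6.0000, 0)


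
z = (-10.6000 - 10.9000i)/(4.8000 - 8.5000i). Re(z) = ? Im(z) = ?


Multiply by conjugate: (-10.6000 - 10.9000i)(4.8000 + 8.5000i) / (4.8^2 + (-8.5)^2)
Numerator real = -10.6*4.8 - (10.9)*(-8.5) = 41.77
Numerator imag = -10.9*4.8 - (-10.6)*(-8.5) = -142.42
Denominator = 95.29
Re(z) = 41.77/95.29 = 0.4383
Im(z) = -142.42/95.29 = -1.4946

Re(z) = 0.4383, Im(z) = -1.4946


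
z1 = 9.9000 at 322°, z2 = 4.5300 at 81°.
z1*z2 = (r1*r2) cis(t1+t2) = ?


r = 9.9000 * 4.5300 = 44.8470
theta = 322° + 81° = 403° = 43° (mod 360)

44.8470 cis(43°)


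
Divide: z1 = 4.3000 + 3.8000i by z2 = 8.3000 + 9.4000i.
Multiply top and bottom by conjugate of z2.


Conjugate of z2 = 8.3000 - 9.4000i
Numerator: (4.3000 + 3.8000i)(8.3000 - 9.4000i) = 71.4100 - 8.8800i
Denominator: 8.3^2 + 9.4^2 = 157.25
Result = (71.4100 - 8.8800i)/157.25

0.4541 - 0.0565i


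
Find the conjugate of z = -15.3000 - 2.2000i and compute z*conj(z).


z_bar = -15.3000 + 2.2000i
z*z_bar = (-15.3)^2 + (-2.2)^2 = 234.09 + 4.84 = 238.93

z_bar = -15.3000 + 2.2000i, z*z_bar = 238.93


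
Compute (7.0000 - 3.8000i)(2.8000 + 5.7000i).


Real = 7*2.8 - (-3.8)*5.7 = 19.6 - (-21.66) = 41.26
Imag = 7*5.7 + 2.8*(-3.8) = 39.9 - (10.64) = 29.26

41.2600 + 29.2600i


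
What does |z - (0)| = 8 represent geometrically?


|z - z0| = r is a circle with center z0 and radius r.
Center = (0, 0), radius = 8

Circle with center (0, 0) and radius 8


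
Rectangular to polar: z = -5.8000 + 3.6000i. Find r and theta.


r = sqrt(33.64+12.96) = sqrt(46.6) = 6.8264
theta = atan2(3.6, -5.8) = 148.1726 degrees

r = 6.8264, theta = 148.1726 degrees


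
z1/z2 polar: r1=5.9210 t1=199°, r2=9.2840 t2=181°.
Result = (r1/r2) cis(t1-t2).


r = 5.9210 / 9.2840 = 0.6378
theta = 199° - 181° = 18° = 18° (mod 360)

0.6378 cis(18°)


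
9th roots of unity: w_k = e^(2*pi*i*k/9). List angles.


The 9th roots of unity are cis(360k/9°) for k=0..8
Angle step = 360/9 = 40°
Primitive root: cis(40°)
Primitive root = 0.7660 + 0.6428i

9 roots at angles: 0°, 40°, 80°, 120°, 160°, 200°, 240°, 280°, 320°


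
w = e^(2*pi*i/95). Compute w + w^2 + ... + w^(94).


With w = e^(2*pi*i/95), all 95 of the 95th roots of unity w^0 = 1, w, ..., w^(94) sum to 0: 1 + w + ... + w^(94) = (1 - w^95)/(1 - w) = 0 since w^95 = 1, w ≠ 1.
Removing the root 1: w + w^2 + ... + w^(94) = 0 - 1 = -1

Sum = -1


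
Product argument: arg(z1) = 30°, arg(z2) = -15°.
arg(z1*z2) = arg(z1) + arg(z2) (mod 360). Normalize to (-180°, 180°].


arg(z1*z2) = 30° - 15° = 15°
Normalized to (-180°, 180°]: 15°

15°


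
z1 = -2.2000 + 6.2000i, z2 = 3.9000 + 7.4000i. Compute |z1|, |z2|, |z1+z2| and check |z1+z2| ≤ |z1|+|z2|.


|z1| = sqrt((-2.2)^2 + 6.2^2) = sqrt(43.28) = 6.5788
|z2| = sqrt(3.9^2 + 7.4^2) = sqrt(69.97) = 8.3648
z1+z2 = 1.7000 + 13.6000i
|z1+z2| = sqrt(187.85) = 13.7058
|z1|+|z2| = 6.5788 + 8.3648 = 14.9436

|z1+z2| = 13.7058 ≤ |z1|+|z2| = 14.9436 (verified)


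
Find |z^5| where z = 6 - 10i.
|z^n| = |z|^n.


|z| = sqrt(36+100) = sqrt(136) = 11.6619
|z^5| = |z|^5 = (sqrt(136))^5 = 136^2 * sqrt(136) = 18496*sqrt(136)

|z^5| = 18496*sqrt(136) ≈ 215698.5725


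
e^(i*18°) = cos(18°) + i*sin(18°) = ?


cos(18°) = 0.9511
sin(18°) = 0.3090

e^(i*18°) = 0.9511 + 0.3090i


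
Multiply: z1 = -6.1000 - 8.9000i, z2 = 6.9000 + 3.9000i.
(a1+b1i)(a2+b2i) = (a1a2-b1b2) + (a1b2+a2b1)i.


Real = -6.1*6.9 - (-8.9)*3.9 = -42.09 - (-34.71) = -7.38
Imag = -6.1*3.9 + 6.9*(-8.9) = -23.79 - (61.41) = -85.2

-7.3800 - 85.2000i


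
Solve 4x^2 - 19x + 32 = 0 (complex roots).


disc = (-19)^2 - 4*4*32 = 361 - 512 = -151
sqrt(|disc|) = sqrt(151) = 12.2882
Real part = 19/(2*4) = 2.3750
Imag part = 12.2882/(2*4) = 1.5360

2.3750 ± 1.5360i


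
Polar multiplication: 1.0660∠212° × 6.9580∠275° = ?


r = 1.0660 * 6.9580 = 7.4172
theta = 212° + 275° = 487° = 127° (mod 360)

7.4172 cis(127°)


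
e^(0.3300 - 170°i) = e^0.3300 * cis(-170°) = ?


e^0.3300 = 1.39097
cos(-170°) = -0.9848
sin(-170°) = -0.1736
Real = 1.39097*(-0.9848) = -1.3698
Imag = 1.39097*(-0.1736) = -0.2415

-1.3698 - 0.2415i


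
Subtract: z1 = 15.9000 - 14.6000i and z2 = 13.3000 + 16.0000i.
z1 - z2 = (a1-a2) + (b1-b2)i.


Real: 15.9 - 13.3 = 2.6
Imag: -14.6 - 16 = -30.6

2.6000 - 30.6000i


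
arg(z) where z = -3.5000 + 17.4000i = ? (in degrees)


Re = -3.5, Im = 17.4
arg = atan2(17.4, -3.5) = 101.3732 degrees

arg(z) = 101.3732 degrees


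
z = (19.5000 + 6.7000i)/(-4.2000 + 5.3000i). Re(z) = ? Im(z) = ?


Multiply by conjugate: (19.5000 + 6.7000i)(-4.2000 - 5.3000i) / ((-4.2)^2 + 5.3^2)
Numerator real = 19.5*(-4.2) + 6.7*5.3 = -46.39
Numerator imag = 6.7*(-4.2) - 19.5*5.3 = -131.49
Denominator = 45.73
Re(z) = -46.39/45.73 = -1.0144
Im(z) = -131.49/45.73 = -2.8754

Re(z) = -1.0144, Im(z) = -2.8754


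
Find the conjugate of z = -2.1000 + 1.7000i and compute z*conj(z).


z_bar = -2.1000 - 1.7000i
z*z_bar = (-2.1)^2 + 1.7^2 = 4.41 + 2.89 = 7.3

z_bar = -2.1000 - 1.7000i, z*z_bar = 7.3


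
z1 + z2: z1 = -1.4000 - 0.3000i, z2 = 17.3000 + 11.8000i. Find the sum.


Real: -1.4 + 17.3 = 15.9
Imag: -0.3 + 11.8 = 11.5

15.9000 + 11.5000i


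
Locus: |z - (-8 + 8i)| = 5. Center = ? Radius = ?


|z - z0| = r is a circle with center z0 and radius r.
Center = (-8, 8), radius = 5

Circle with center (-8, 8) and radius 5


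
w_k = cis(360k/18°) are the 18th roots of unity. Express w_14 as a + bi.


Angle = 360*14/18 = 280°
a = cos(280°) = 0.1736
b = sin(280°) = -0.9848

0.1736 - 0.9848i


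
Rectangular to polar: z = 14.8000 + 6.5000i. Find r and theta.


r = sqrt(219.04+42.25) = sqrt(261.29) = 16.1645
theta = atan2(6.5, 14.8) = 23.7106 degrees

r = 16.1645, theta = 23.7106 degrees


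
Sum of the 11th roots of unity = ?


The sum of all 11th roots of unity is 0.
Geometric series: (1 - w^11)/(1 - w) = (1-1)/(1-w) = 0 since w^11 = 1, w ≠ 1.
Alternatively: coefficient of z^10 in z^11 - 1 is 0.

0


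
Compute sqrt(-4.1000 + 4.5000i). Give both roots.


|z| = sqrt(16.81+20.25) = 6.0877
sqrt((|z|+a)/2) = sqrt((6.0877+(-4.1))/2) = sqrt(0.9938) = 0.9969
sqrt((|z|-a)/2) = sqrt((6.0877-(-4.1))/2) = sqrt(5.0938) = 2.2570

±(0.9969 + 2.2570i) i.e. 0.9969 + 2.2570i and -0.9969 - 2.2570i


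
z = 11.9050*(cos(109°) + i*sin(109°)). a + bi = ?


a = 11.9050*cos(109°) = 11.9050*(-0.32557) = -3.8759
b = 11.9050*sin(109°) = 11.9050*0.94552 = 11.2564

-3.8759 + 11.2564i


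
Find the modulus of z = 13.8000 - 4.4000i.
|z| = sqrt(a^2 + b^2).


|z| = sqrt(13.8^2 + (-4.4)^2) = sqrt(190.44 + 19.36) = sqrt(209.8) = 14.4845

|z| = 14.4845


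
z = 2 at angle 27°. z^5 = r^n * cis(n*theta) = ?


r^5 = 2^5 = 32
n*theta = 5*27° = 135° = 135° (mod 360)
a = 32*cos(135°) = -22.6274
b = 32*sin(135°) = 22.6274

32 cis(135°) = -22.6274 + 22.6274i


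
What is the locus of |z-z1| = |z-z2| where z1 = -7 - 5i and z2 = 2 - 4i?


Equal distances means the locus is the perpendicular bisector of z1 and z2.
Midpoint = ((-7+2)/2, (-5+(-4))/2) = (-2.5000, -4.5000)

Perpendicular bisector through (-2.5000, -4.5000)


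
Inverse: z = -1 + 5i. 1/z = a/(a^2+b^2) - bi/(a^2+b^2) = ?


|z|^2 = 1+25 = 26
1/z = (-1 - 5i)/26

1/z = -0.0385 - 0.1923i


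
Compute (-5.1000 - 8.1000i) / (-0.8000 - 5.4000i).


Conjugate of z2 = -0.8000 + 5.4000i
Numerator: (-5.1000 - 8.1000i)(-0.8000 + 5.4000i) = 47.8200 - 21.0600i
Denominator: (-0.8)^2 + (-5.4)^2 = 29.8
Result = (47.8200 - 21.0600i)/29.8

1.6047 - 0.7067i


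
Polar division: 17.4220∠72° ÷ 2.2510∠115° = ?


r = 17.4220 / 2.2510 = 7.7397
theta = 72° - 115° = -43° = 317° (mod 360)

7.7397 cis(317°)


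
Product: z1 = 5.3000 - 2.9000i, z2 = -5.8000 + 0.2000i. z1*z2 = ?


Real = 5.3*(-5.8) - (-2.9)*0.2 = -30.74 - (-0.58) = -30.16
Imag = 5.3*0.2 - (5.8)*(-2.9) = 1.06 + 16.82 = 17.88

-30.1600 + 17.8800i


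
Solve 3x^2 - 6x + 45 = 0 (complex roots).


disc = (-6)^2 - 4*3*45 = 36 - 540 = -504
sqrt(|disc|) = sqrt(504) = 22.4499
Real part = 6/(2*3) = 1.0000
Imag part = 22.4499/(2*3) = 3.7417

1.0000 ± 3.7417i


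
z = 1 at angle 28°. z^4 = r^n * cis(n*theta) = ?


r^4 = 1^4 = 1
n*theta = 4*28° = 112° = 112° (mod 360)
a = 1*cos(112°) = -0.3746
b = 1*sin(112°) = 0.9272

1 cis(112°) = -0.3746 + 0.9272i


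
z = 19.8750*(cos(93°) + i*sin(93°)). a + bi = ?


a = 19.8750*cos(93°) = 19.8750*(-0.052336) = -1.0402
b = 19.8750*sin(93°) = 19.8750*0.99863 = 19.8478

-1.0402 + 19.8478i


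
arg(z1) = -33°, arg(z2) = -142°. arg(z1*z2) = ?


arg(z1*z2) = -33° - 142° = -175°
Normalized to (-180°, 180°]: -175°

-175°


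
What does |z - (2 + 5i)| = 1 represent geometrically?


|z - z0| = r is a circle with center z0 and radius r.
Center = (2, 5), radius = 1

Circle with center (2, 5) and radius 1


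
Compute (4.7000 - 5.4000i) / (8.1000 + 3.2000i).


Conjugate of z2 = 8.1000 - 3.2000i
Numerator: (4.7000 - 5.4000i)(8.1000 - 3.2000i) = 20.7900 - 58.7800i
Denominator: 8.1^2 + 3.2^2 = 75.85
Result = (20.7900 - 58.7800i)/75.85

0.2741 - 0.7750i


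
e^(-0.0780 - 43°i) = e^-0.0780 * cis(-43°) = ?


e^-0.0780 = 0.9250
cos(-43°) = 0.7314
sin(-43°) = -0.681998
Real = 0.9250*0.7314 = 0.6765
Imag = 0.9250*(-0.681998) = -0.6308

0.6765 - 0.6308i


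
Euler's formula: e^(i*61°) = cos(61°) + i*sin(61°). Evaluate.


cos(61°) = 0.4848
sin(61°) = 0.8746

e^(i*61°) = 0.4848 + 0.8746i


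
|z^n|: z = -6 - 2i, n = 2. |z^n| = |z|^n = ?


|z| = sqrt(36+4) = sqrt(40) = 6.3246
|z^2| = |z|^2 = (sqrt(40))^2 = 40

|z^2| = 40


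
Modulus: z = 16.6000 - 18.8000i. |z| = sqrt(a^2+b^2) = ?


|z| = sqrt(16.6^2 + (-18.8)^2) = sqrt(275.56 + 353.44) = sqrt(629) = 25.0799

|z| = 25.0799


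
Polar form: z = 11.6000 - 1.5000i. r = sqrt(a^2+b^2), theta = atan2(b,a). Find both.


r = sqrt(134.56+2.25) = sqrt(136.81) = 11.6966
theta = atan2(-1.5, 11.6) = -7.3681 degrees

r = 11.6966, theta = -7.3681 degrees


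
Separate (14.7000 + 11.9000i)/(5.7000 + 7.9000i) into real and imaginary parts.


Multiply by conjugate: (14.7000 + 11.9000i)(5.7000 - 7.9000i) / (5.7^2 + 7.9^2)
Numerator real = 14.7*5.7 + 11.9*7.9 = 177.8
Numerator imag = 11.9*5.7 - 14.7*7.9 = -48.3
Denominator = 94.9
Re(z) = 177.8/94.9 = 1.8736
Im(z) = -48.3/94.9 = -0.5090

Re(z) = 1.8736, Im(z) = -0.5090


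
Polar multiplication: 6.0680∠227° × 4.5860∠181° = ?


r = 6.0680 * 4.5860 = 27.8278
theta = 227° + 181° = 408° = 48° (mod 360)

27.8278 cis(48°)


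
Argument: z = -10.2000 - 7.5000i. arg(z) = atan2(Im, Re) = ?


Re = -10.2, Im = -7.5
arg = atan2(-7.5, -10.2) = -143.6732 degrees

arg(z) = -143.6732 degrees


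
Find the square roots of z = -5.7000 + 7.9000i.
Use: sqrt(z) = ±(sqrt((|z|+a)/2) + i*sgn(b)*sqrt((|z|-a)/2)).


|z| = sqrt(32.49+62.41) = 9.7417
sqrt((|z|+a)/2) = sqrt((9.7417+(-5.7))/2) = sqrt(2.0208) = 1.4216
sqrt((|z|-a)/2) = sqrt((9.7417-(-5.7))/2) = sqrt(7.7208) = 2.7786

±(1.4216 + 2.7786i) i.e. 1.4216 + 2.7786i and -1.4216 - 2.7786i


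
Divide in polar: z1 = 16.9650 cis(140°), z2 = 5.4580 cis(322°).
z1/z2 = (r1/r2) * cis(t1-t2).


r = 16.9650 / 5.4580 = 3.1083
theta = 140° - 322° = -182° = 178° (mod 360)

3.1083 cis(178°)


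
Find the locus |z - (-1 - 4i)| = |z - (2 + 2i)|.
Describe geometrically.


Equal distances means the locus is the perpendicular bisector of z1 and z2.
Midpoint = ((-1+2)/2, (-4+2)/2) = (0.5000, -1.0000)

Perpendicular bisector through (0.5000, -1.0000)


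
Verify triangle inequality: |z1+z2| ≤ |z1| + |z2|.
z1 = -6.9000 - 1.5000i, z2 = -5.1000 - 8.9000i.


|z1| = sqrt((-6.9)^2 + (-1.5)^2) = sqrt(49.86) = 7.0612
|z2| = sqrt((-5.1)^2 + (-8.9)^2) = sqrt(105.22) = 10.2577
z1+z2 = -12.0000 - 10.4000i
|z1+z2| = sqrt(252.16) = 15.8795
|z1|+|z2| = 7.0612 + 10.2577 = 17.3189

|z1+z2| = 15.8795 ≤ |z1|+|z2| = 17.3189 (verified)


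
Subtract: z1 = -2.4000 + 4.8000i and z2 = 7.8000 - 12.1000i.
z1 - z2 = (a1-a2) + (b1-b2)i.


Real: -2.4 - 7.8 = -10.2
Imag: 4.8 + 12.1 = 16.9

-10.2000 + 16.9000i


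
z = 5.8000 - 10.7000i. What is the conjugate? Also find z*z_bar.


z_bar = 5.8000 + 10.7000i
z*z_bar = 5.8^2 + (-10.7)^2 = 33.64 + 114.49 = 148.13

z_bar = 5.8000 + 10.7000i, z*z_bar = 148.13


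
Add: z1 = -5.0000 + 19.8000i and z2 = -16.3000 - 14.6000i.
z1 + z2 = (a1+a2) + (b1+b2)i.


Real: -5 - 16.3 = -21.3
Imag: 19.8 - 14.6 = 5.2

-21.3000 + 5.2000i


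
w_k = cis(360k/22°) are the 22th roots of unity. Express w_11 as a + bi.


Angle = 360*11/22 = 180°
a = cos(180°) = -1.0000
b = sin(180°) = 0

-1.0000 + 0i


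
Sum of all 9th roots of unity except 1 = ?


With w = e^(2*pi*i/9), all 9 of the 9th roots of unity w^0 = 1, w, ..., w^(8) sum to 0: 1 + w + ... + w^(8) = (1 - w^9)/(1 - w) = 0 since w^9 = 1, w ≠ 1.
Removing the root 1: w + w^2 + ... + w^(8) = 0 - 1 = -1

Sum = -1


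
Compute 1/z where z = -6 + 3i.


|z|^2 = 36+9 = 45
1/z = (-6 - 3i)/45

1/z = -0.1333 - 0.0667i


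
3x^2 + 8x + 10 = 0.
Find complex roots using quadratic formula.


disc = 8^2 - 4*3*10 = 64 - 120 = -56
sqrt(|disc|) = sqrt(56) = 7.4833
Real part = -8/(2*3) = -1.3333
Imag part = 7.4833/(2*3) = 1.2472

-1.3333 ± 1.2472i


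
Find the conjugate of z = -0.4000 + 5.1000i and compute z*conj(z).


z_bar = -0.4000 - 5.1000i
z*z_bar = (-0.4)^2 + 5.1^2 = 0.16 + 26.01 = 26.17

z_bar = -0.4000 - 5.1000i, z*z_bar = 26.17


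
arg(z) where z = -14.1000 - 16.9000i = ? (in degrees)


Re = -14.1, Im = -16.9
arg = atan2(-16.9, -14.1) = -129.8389 degrees

arg(z) = -129.8389 degrees


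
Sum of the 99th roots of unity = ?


The sum of all 99th roots of unity is 0.
Geometric series: (1 - w^99)/(1 - w) = (1-1)/(1-w) = 0 since w^99 = 1, w ≠ 1.
Alternatively: coefficient of z^98 in z^99 - 1 is 0.

0


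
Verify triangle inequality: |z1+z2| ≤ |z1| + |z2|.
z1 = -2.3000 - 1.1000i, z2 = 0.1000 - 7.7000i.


|z1| = sqrt((-2.3)^2 + (-1.1)^2) = sqrt(6.5) = 2.5495
|z2| = sqrt(0.1^2 + (-7.7)^2) = sqrt(59.3) = 7.7006
z1+z2 = -2.2000 - 8.8000i
|z1+z2| = sqrt(82.28) = 9.0708
|z1|+|z2| = 2.5495 + 7.7006 = 10.2501

|z1+z2| = 9.0708 ≤ |z1|+|z2| = 10.2501 (verified)


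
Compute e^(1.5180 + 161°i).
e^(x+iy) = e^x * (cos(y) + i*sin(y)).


e^1.5180 = 4.5631
cos(161°) = -0.94552
sin(161°) = 0.32557
Real = 4.5631*(-0.94552) = -4.3145
Imag = 4.5631*0.32557 = 1.4856

-4.3145 + 1.4856i


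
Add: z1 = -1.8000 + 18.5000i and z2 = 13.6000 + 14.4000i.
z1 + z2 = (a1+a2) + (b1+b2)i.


Real: -1.8 + 13.6 = 11.8
Imag: 18.5 + 14.4 = 32.9

11.8000 + 32.9000i


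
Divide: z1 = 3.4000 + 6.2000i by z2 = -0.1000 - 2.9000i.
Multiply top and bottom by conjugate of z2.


Conjugate of z2 = -0.1000 + 2.9000i
Numerator: (3.4000 + 6.2000i)(-0.1000 + 2.9000i) = -18.3200 + 9.2400i
Denominator: (-0.1)^2 + (-2.9)^2 = 8.42
Result = (-18.3200 + 9.2400i)/8.42

-2.1758 + 1.0974i


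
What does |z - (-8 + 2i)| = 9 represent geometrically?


|z - z0| = r is a circle with center z0 and radius r.
Center = (-8, 2), radius = 9

Circle with center (-8, 2) and radius 9


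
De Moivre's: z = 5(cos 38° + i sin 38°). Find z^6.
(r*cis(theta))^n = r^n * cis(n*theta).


r^6 = 5^6 = 15625
n*theta = 6*38° = 228° = 228° (mod 360)
a = 15625*cos(228°) = -10455.1657
b = 15625*sin(228°) = -11611.6379

15625 cis(228°) = -10455.1657 - 11611.6379i


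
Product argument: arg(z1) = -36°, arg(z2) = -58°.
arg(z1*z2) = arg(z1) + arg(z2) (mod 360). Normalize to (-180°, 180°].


arg(z1*z2) = -36° - 58° = -94°
Normalized to (-180°, 180°]: -94°

-94°


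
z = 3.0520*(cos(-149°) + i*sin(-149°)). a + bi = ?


a = 3.0520*cos(-149°) = 3.0520*(-0.85717) = -2.6161
b = 3.0520*sin(-149°) = 3.0520*(-0.51504) = -1.5719

-2.6161 - 1.5719i


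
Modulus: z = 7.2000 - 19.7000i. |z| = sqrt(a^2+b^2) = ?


|z| = sqrt(7.2^2 + (-19.7)^2) = sqrt(51.84 + 388.09) = sqrt(439.93) = 20.9745

|z| = 20.9745


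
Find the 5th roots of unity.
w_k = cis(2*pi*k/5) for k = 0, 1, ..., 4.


The 5th roots of unity are cis(360k/5°) for k=0..4
Angle step = 360/5 = 72°
Primitive root: cis(72°)
Primitive root = 0.3090 + 0.9511i

5 roots at angles: 0°, 72°, 144°, 216°, 288°


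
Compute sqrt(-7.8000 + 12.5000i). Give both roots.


|z| = sqrt(60.84+156.25) = 14.7340
sqrt((|z|+a)/2) = sqrt((14.7340+(-7.8))/2) = sqrt(3.4670) = 1.8620
sqrt((|z|-a)/2) = sqrt((14.7340-(-7.8))/2) = sqrt(11.2670) = 3.3566

±(1.8620 + 3.3566i) i.e. 1.8620 + 3.3566i and -1.8620 - 3.3566i


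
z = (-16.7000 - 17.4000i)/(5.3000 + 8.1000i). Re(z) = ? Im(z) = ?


Multiply by conjugate: (-16.7000 - 17.4000i)(5.3000 - 8.1000i) / (5.3^2 + 8.1^2)
Numerator real = -16.7*5.3 - (17.4)*8.1 = -229.45
Numerator imag = -17.4*5.3 - (-16.7)*8.1 = 43.05
Denominator = 93.7
Re(z) = -229.45/93.7 = -2.4488
Im(z) = 43.05/93.7 = 0.4594

Re(z) = -2.4488, Im(z) = 0.4594


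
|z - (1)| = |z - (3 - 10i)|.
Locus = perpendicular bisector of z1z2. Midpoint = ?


Equal distances means the locus is the perpendicular bisector of z1 and z2.
Midpoint = ((1+3)/2, (0+(-10))/2) = (2.0000, -5.0000)

Perpendicular bisector through (2.0000, -5.0000)


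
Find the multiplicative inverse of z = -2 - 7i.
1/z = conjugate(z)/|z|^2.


|z|^2 = 4+49 = 53
1/z = (-2 + 7i)/53

1/z = -0.0377 + 0.1321i


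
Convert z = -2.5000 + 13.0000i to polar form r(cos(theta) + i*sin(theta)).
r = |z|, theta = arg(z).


r = sqrt(6.25+169) = sqrt(175.25) = 13.2382
theta = atan2(13, -2.5) = 100.8855 degrees

r = 13.2382, theta = 100.8855 degrees


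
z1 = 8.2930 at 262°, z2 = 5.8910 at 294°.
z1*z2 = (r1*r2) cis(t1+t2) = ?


r = 8.2930 * 5.8910 = 48.8541
theta = 262° + 294° = 556° = 196° (mod 360)

48.8541 cis(196°)


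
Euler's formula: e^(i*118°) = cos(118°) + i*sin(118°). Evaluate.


cos(118°) = -0.4695
sin(118°) = 0.8829

e^(i*118°) = -0.4695 + 0.8829i


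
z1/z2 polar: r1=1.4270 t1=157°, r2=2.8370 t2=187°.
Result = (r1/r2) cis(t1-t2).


r = 1.4270 / 2.8370 = 0.5030
theta = 157° - 187° = -30° = 330° (mod 360)

0.5030 cis(330°)


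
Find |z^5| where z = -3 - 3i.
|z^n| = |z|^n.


|z| = sqrt(9+9) = sqrt(18) = 4.2426
|z^5| = |z|^5 = (sqrt(18))^5 = 18^2 * sqrt(18) = 324*sqrt(18)

|z^5| = 324*sqrt(18) ≈ 1374.6156


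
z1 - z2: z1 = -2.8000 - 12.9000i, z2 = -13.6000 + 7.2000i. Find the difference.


Real: -2.8 + 13.6 = 10.8
Imag: -12.9 - 7.2 = -20.1

10.8000 - 20.1000i


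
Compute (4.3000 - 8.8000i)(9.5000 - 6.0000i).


Real = 4.3*9.5 - (-8.8)*(-6) = 40.85 - 52.8 = -11.95
Imag = 4.3*(-6) + 9.5*(-8.8) = -25.8 - (83.6) = -109.4

-11.9500 - 109.4000i


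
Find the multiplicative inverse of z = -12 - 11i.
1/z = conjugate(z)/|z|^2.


|z|^2 = 144+121 = 265
1/z = (-12 + 11i)/265

1/z = -0.0453 + 0.0415i


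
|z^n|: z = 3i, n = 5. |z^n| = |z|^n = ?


|z| = sqrt(0+9) = sqrt(9) = 3
|z^5| = |z|^5 = 3^5 = 243

|z^5| = 243


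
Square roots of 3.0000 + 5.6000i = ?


|z| = sqrt(9+31.36) = 6.3530
sqrt((|z|+a)/2) = sqrt((6.3530+3)/2) = sqrt(4.6765) = 2.1625
sqrt((|z|-a)/2) = sqrt((6.3530-3)/2) = sqrt(1.6765) = 1.2948

±(2.1625 + 1.2948i) i.e. 2.1625 + 1.2948i and -2.1625 - 1.2948i


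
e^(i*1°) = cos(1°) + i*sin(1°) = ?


cos(1°) = 0.9998
sin(1°) = 0.0175

e^(i*1°) = 0.9998 + 0.0175i


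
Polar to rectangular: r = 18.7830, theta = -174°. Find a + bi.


a = 18.7830*cos(-174°) = 18.7830*(-0.99452) = -18.6801
b = 18.7830*sin(-174°) = 18.7830*(-0.10453) = -1.9634

-18.6801 - 1.9634i


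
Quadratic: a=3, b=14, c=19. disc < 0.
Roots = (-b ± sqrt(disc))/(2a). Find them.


disc = 14^2 - 4*3*19 = 196 - 228 = -32
sqrt(|disc|) = sqrt(32) = 5.6569
Real part = -14/(2*3) = -2.3333
Imag part = 5.6569/(2*3) = 0.9428

-2.3333 ± 0.9428i


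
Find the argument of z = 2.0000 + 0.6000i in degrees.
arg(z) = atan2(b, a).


Re = 2, Im = 0.6
arg = atan2(0.6, 2) = 16.6992 degrees

arg(z) = 16.6992 degrees


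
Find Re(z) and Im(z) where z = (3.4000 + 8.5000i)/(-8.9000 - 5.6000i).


Multiply by conjugate: (3.4000 + 8.5000i)(-8.9000 + 5.6000i) / ((-8.9)^2 + (-5.6)^2)
Numerator real = 3.4*(-8.9) + 8.5*(-5.6) = -77.86
Numerator imag = 8.5*(-8.9) - 3.4*(-5.6) = -56.61
Denominator = 110.57
Re(z) = -77.86/110.57 = -0.7042
Im(z) = -56.61/110.57 = -0.5120

Re(z) = -0.7042, Im(z) = -0.5120


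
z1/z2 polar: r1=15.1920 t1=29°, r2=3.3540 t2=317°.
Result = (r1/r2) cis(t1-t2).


r = 15.1920 / 3.3540 = 4.5295
theta = 29° - 317° = -288° = 72° (mod 360)

4.5295 cis(72°)


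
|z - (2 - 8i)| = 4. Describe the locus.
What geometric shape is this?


|z - z0| = r is a circle with center z0 and radius r.
Center = (2, -8), radius = 4

Circle with center (2, -8) and radius 4


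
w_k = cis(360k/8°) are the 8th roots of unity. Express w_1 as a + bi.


Angle = 360*1/8 = 45°
a = cos(45°) = 0.7071
b = sin(45°) = 0.7071

0.7071 + 0.7071i


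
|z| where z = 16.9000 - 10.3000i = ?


|z| = sqrt(16.9^2 + (-10.3)^2) = sqrt(285.61 + 106.09) = sqrt(391.7) = 19.7914

|z| = 19.7914


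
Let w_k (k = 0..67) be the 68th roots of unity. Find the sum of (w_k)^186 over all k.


The roots are w_k = w^k with w = e^(2*pi*i/68), and (w^k)^186 = (w^186)^k.
So S = 1 + u + u^2 + ... + u^(67) with u = w^186.
186 = 2*68 + 50, so 186 is not a multiple of 68: u = (w^68)^2 * w^50 = w^50 ≠ 1 (w is a primitive 68th root), while u^68 = (w^68)^186 = 1.
Geometric series: S = (1 - u^68)/(1 - u) = (1 - 1)/(1 - u) = 0

S = 0
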